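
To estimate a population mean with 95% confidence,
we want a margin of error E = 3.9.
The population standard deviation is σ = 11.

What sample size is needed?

z_0.025 = 1.960
n = (z×σ/E)² = (1.960×11/3.9)²
n = 30.5611
Round up: n = 31

Answer: n = 31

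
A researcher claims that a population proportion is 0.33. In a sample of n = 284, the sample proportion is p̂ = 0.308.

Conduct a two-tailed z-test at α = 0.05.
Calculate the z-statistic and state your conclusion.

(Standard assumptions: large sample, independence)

H₀: p = 0.33, H₁: p ≠ 0.33
Standard error: SE = √(p₀(1-p₀)/n) = √(0.33×0.67/284) = 0.027902
z-statistic: z = (p̂ - p₀)/SE = (0.308 - 0.33)/0.027902 = -0.7885
Critical value: z_0.025 = ±1.960
p-value = 0.4304
Decision: fail to reject H₀ at α = 0.05

Answer: z = -0.7885, fail to reject H₀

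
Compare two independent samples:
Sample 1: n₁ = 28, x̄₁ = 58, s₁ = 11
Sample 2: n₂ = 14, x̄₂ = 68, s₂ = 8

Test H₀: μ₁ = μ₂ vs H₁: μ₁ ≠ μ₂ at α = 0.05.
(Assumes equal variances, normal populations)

Answer: t = -3.0180, reject H₀

Derivation:
Pooled variance: s²_p = [27×11² + 13×8²]/(40) = 102.4750
s_p = 10.1230
SE = s_p×√(1/n₁ + 1/n₂) = 10.1230×√(1/28 + 1/14) = 3.3135
t = (x̄₁ - x̄₂)/SE = (58 - 68)/3.3135 = -3.0180
df = 40, t-critical = ±2.021
Decision: reject H₀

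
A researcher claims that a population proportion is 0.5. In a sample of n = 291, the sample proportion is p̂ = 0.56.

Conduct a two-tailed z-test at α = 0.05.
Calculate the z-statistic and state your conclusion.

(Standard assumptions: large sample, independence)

Answer: z = 2.0470, reject H₀

Derivation:
H₀: p = 0.5, H₁: p ≠ 0.5
Standard error: SE = √(p₀(1-p₀)/n) = √(0.5×0.5/291) = 0.029311
z-statistic: z = (p̂ - p₀)/SE = (0.56 - 0.5)/0.029311 = 2.0470
Critical value: z_0.025 = ±1.960
p-value = 0.0407
Decision: reject H₀ at α = 0.05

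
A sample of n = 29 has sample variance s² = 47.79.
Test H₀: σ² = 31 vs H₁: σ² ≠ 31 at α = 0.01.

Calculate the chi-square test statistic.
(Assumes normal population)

df = n - 1 = 28
χ² = (n-1)s²/σ₀² = 28×47.79/31 = 43.1652
Critical values: χ²_{0.995,28} = 12.461, χ²_{0.005,28} = 50.993
Rejection region: χ² < 12.461 or χ² > 50.993
Decision: fail to reject H₀

Answer: χ² = 43.1652, fail to reject H₀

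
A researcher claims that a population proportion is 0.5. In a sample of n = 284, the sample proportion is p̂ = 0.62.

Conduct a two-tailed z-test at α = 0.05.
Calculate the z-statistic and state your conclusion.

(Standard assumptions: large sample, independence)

H₀: p = 0.5, H₁: p ≠ 0.5
Standard error: SE = √(p₀(1-p₀)/n) = √(0.5×0.5/284) = 0.029670
z-statistic: z = (p̂ - p₀)/SE = (0.62 - 0.5)/0.029670 = 4.0445
Critical value: z_0.025 = ±1.960
p-value = 0.0001
Decision: reject H₀ at α = 0.05

Answer: z = 4.0445, reject H₀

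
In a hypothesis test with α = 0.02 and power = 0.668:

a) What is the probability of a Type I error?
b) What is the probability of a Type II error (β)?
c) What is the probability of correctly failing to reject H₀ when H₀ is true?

Answer: a) 0.02, b) 0.332, c) 0.98

Derivation:
a) Type I error probability = α = 0.02
b) Power = P(reject H₀ | H₁ true) = 1 - β = 0.668, so Type II error probability = β = 1 - Power = 0.332
c) P(fail to reject H₀ | H₀ true) = 1 - α = 0.98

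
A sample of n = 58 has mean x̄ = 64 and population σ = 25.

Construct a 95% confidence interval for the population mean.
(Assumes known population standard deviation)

Confidence level: 95%, α = 0.05
z_0.025 = 1.960
SE = σ/√n = 25/√58 = 3.2827
Margin of error = 1.960 × 3.2827 = 6.4341
CI: x̄ ± margin = 64 ± 6.4341
CI: (57.5659, 70.4341)

Answer: (57.5659, 70.4341)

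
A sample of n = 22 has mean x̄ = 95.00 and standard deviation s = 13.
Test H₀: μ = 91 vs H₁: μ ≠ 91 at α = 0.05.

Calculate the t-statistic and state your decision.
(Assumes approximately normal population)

Answer: t = 1.4432, fail to reject H₀

Derivation:
df = n - 1 = 21
SE = s/√n = 13/√22 = 2.7716
t = (x̄ - μ₀)/SE = (95.00 - 91)/2.7716 = 1.4432
Critical value: t_{0.025,21} = ±2.080
p-value ≈ 0.1637
Decision: fail to reject H₀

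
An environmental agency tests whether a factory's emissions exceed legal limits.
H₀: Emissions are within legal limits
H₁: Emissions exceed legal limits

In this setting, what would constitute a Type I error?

Type I error (α): Rejecting H₀ when H₀ is true
Type II error (β): Failing to reject H₀ when H₁ is true

Answer: Citing a compliant factory for excess emissions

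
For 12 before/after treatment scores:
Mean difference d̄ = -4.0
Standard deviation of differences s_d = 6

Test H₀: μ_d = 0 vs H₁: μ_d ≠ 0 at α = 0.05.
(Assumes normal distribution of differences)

Answer: t = -2.3093, reject H₀

Derivation:
df = n - 1 = 11
SE = s_d/√n = 6/√12 = 1.7321
t = d̄/SE = -4.0/1.7321 = -2.3093
Critical value: t_{0.025,11} = ±2.201
p-value ≈ 0.0413
Decision: reject H₀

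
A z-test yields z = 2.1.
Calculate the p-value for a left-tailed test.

For z = 2.1:
p = P(Z < 2.1) = Φ(2.1) = 0.9821

Answer: p-value ≈ 0.9821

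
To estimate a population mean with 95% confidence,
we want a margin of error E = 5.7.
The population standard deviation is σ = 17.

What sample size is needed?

z_0.025 = 1.960
n = (z×σ/E)² = (1.960×17/5.7)²
n = 34.1712
Round up: n = 35

Answer: n = 35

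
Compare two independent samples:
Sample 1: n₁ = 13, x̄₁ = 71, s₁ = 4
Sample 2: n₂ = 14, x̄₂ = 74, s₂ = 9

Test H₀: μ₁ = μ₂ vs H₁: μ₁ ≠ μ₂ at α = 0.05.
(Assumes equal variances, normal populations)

Pooled variance: s²_p = [12×4² + 13×9²]/(25) = 49.8000
s_p = 7.0569
SE = s_p×√(1/n₁ + 1/n₂) = 7.0569×√(1/13 + 1/14) = 2.7181
t = (x̄₁ - x̄₂)/SE = (71 - 74)/2.7181 = -1.1037
df = 25, t-critical = ±2.060
Decision: fail to reject H₀

Answer: t = -1.1037, fail to reject H₀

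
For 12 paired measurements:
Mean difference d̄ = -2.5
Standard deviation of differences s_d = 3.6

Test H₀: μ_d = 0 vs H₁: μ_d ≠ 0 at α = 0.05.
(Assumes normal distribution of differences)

df = n - 1 = 11
SE = s_d/√n = 3.6/√12 = 1.0392
t = d̄/SE = -2.5/1.0392 = -2.4057
Critical value: t_{0.025,11} = ±2.201
p-value ≈ 0.0349
Decision: reject H₀

Answer: t = -2.4057, reject H₀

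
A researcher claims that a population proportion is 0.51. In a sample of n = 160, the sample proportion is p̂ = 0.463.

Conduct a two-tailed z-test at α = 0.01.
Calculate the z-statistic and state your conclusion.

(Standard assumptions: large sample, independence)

Answer: z = -1.1892, fail to reject H₀

Derivation:
H₀: p = 0.51, H₁: p ≠ 0.51
Standard error: SE = √(p₀(1-p₀)/n) = √(0.51×0.49/160) = 0.039521
z-statistic: z = (p̂ - p₀)/SE = (0.463 - 0.51)/0.039521 = -1.1892
Critical value: z_0.005 = ±2.576
p-value = 0.2344
Decision: fail to reject H₀ at α = 0.01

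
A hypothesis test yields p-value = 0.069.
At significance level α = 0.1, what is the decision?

Answer: reject H₀

Derivation:
Compare p-value to α:
0.069 < 0.1
Decision: reject H₀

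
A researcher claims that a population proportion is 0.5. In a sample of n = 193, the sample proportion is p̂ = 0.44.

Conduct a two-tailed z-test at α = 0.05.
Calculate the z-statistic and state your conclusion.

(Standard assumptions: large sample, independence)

Answer: z = -1.6671, fail to reject H₀

Derivation:
H₀: p = 0.5, H₁: p ≠ 0.5
Standard error: SE = √(p₀(1-p₀)/n) = √(0.5×0.5/193) = 0.035991
z-statistic: z = (p̂ - p₀)/SE = (0.44 - 0.5)/0.035991 = -1.6671
Critical value: z_0.025 = ±1.960
p-value = 0.0955
Decision: fail to reject H₀ at α = 0.05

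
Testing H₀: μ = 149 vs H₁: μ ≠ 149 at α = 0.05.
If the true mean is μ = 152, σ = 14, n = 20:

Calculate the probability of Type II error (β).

Answer: β ≈ 0.8400

Derivation:
SE = σ/√n = 14/√20 = 3.1305
Critical values: μ₀ ± z_0.025×SE = 149 ± 1.960×3.1305
Acceptance region: (142.8642, 155.1358)
Under H₁ (μ = 152): z_high = (155.1358 - 152)/3.1305 = 1.0017, z_low = (142.8642 - 152)/3.1305 = -2.9183
β = P(not reject | H₁) = Φ(1.0017) - Φ(-2.9183) ≈ 0.8400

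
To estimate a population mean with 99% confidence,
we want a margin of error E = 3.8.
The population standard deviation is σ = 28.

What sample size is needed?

Answer: n = 361

Derivation:
z_0.005 = 2.576
n = (z×σ/E)² = (2.576×28/3.8)²
n = 360.2804
Round up: n = 361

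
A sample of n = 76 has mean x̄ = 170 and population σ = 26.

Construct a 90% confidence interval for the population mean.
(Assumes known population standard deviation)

Answer: (165.0940, 174.9060)

Derivation:
Confidence level: 90%, α = 0.1
z_0.05 = 1.645
SE = σ/√n = 26/√76 = 2.9824
Margin of error = 1.645 × 2.9824 = 4.9060
CI: x̄ ± margin = 170 ± 4.9060
CI: (165.0940, 174.9060)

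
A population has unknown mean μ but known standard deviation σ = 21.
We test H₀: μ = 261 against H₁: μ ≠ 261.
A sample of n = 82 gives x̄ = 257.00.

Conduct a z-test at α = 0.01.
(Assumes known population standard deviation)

Standard error: SE = σ/√n = 21/√82 = 2.3191
z-statistic: z = (x̄ - μ₀)/SE = (257.00 - 261)/2.3191 = -1.7248
Critical value: ±2.576
p-value = 0.0846
Decision: fail to reject H₀

Answer: z = -1.7248, fail to reject H₀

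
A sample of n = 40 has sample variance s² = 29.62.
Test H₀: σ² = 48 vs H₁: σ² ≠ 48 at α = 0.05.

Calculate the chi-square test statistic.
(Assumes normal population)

df = n - 1 = 39
χ² = (n-1)s²/σ₀² = 39×29.62/48 = 24.0663
Critical values: χ²_{0.975,39} = 23.654, χ²_{0.025,39} = 58.120
Rejection region: χ² < 23.654 or χ² > 58.120
Decision: fail to reject H₀

Answer: χ² = 24.0663, fail to reject H₀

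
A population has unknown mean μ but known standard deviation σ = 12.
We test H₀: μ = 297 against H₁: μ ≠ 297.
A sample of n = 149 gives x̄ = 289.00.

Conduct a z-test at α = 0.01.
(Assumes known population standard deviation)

Answer: z = -8.1375, reject H₀

Derivation:
Standard error: SE = σ/√n = 12/√149 = 0.9831
z-statistic: z = (x̄ - μ₀)/SE = (289.00 - 297)/0.9831 = -8.1375
Critical value: ±2.576
p-value < 0.0001
Decision: reject H₀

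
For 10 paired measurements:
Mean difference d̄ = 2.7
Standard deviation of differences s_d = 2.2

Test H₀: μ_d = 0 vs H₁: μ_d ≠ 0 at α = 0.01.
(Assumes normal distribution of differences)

df = n - 1 = 9
SE = s_d/√n = 2.2/√10 = 0.6957
t = d̄/SE = 2.7/0.6957 = 3.8810
Critical value: t_{0.005,9} = ±3.250
p-value ≈ 0.0037
Decision: reject H₀

Answer: t = 3.8810, reject H₀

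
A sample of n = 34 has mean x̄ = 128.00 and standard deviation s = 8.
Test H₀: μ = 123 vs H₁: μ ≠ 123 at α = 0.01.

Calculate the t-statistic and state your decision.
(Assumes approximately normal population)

df = n - 1 = 33
SE = s/√n = 8/√34 = 1.3720
t = (x̄ - μ₀)/SE = (128.00 - 123)/1.3720 = 3.6443
Critical value: t_{0.005,33} = ±2.733
p-value ≈ 0.0009
Decision: reject H₀

Answer: t = 3.6443, reject H₀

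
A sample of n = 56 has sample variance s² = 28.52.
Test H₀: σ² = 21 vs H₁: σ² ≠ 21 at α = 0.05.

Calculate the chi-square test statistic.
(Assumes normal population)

Answer: χ² = 74.6952, fail to reject H₀

Derivation:
df = n - 1 = 55
χ² = (n-1)s²/σ₀² = 55×28.52/21 = 74.6952
Critical values: χ²_{0.975,55} = 36.398, χ²_{0.025,55} = 77.380
Rejection region: χ² < 36.398 or χ² > 77.380
Decision: fail to reject H₀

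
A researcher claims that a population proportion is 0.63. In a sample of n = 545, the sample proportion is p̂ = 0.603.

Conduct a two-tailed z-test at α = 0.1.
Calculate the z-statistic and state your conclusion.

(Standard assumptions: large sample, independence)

Answer: z = -1.3055, fail to reject H₀

Derivation:
H₀: p = 0.63, H₁: p ≠ 0.63
Standard error: SE = √(p₀(1-p₀)/n) = √(0.63×0.37/545) = 0.020681
z-statistic: z = (p̂ - p₀)/SE = (0.603 - 0.63)/0.020681 = -1.3055
Critical value: z_0.05 = ±1.645
p-value = 0.1917
Decision: fail to reject H₀ at α = 0.1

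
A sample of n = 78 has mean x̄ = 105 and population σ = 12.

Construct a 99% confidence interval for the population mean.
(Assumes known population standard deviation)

Answer: (101.5000, 108.5000)

Derivation:
Confidence level: 99%, α = 0.01
z_0.005 = 2.576
SE = σ/√n = 12/√78 = 1.3587
Margin of error = 2.576 × 1.3587 = 3.5000
CI: x̄ ± margin = 105 ± 3.5000
CI: (101.5000, 108.5000)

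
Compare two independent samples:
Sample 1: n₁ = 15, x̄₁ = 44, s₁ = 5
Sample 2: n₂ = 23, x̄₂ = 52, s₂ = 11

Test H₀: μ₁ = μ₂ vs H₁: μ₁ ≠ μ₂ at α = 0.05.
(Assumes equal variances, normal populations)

Pooled variance: s²_p = [14×5² + 22×11²]/(36) = 83.6667
s_p = 9.1470
SE = s_p×√(1/n₁ + 1/n₂) = 9.1470×√(1/15 + 1/23) = 3.0357
t = (x̄₁ - x̄₂)/SE = (44 - 52)/3.0357 = -2.6353
df = 36, t-critical = ±2.028
Decision: reject H₀

Answer: t = -2.6353, reject H₀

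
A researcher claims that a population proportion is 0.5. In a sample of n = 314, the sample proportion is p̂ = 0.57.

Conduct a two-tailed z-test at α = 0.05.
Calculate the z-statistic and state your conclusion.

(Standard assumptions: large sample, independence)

H₀: p = 0.5, H₁: p ≠ 0.5
Standard error: SE = √(p₀(1-p₀)/n) = √(0.5×0.5/314) = 0.028217
z-statistic: z = (p̂ - p₀)/SE = (0.57 - 0.5)/0.028217 = 2.4808
Critical value: z_0.025 = ±1.960
p-value = 0.0131
Decision: reject H₀ at α = 0.05

Answer: z = 2.4808, reject H₀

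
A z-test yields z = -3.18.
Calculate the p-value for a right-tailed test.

For z = -3.18:
p = P(Z > -3.18) = 1 - Φ(-3.18) = 0.9993

Answer: p-value ≈ 0.9993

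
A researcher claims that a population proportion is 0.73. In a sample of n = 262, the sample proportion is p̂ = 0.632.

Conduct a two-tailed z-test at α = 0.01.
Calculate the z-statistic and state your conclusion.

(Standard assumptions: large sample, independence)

H₀: p = 0.73, H₁: p ≠ 0.73
Standard error: SE = √(p₀(1-p₀)/n) = √(0.73×0.27/262) = 0.027428
z-statistic: z = (p̂ - p₀)/SE = (0.632 - 0.73)/0.027428 = -3.5730
Critical value: z_0.005 = ±2.576
p-value = 0.0004
Decision: reject H₀ at α = 0.01

Answer: z = -3.5730, reject H₀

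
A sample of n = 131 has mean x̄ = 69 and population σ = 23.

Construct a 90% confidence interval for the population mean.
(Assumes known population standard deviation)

Answer: (65.6944, 72.3056)

Derivation:
Confidence level: 90%, α = 0.1
z_0.05 = 1.645
SE = σ/√n = 23/√131 = 2.0095
Margin of error = 1.645 × 2.0095 = 3.3056
CI: x̄ ± margin = 69 ± 3.3056
CI: (65.6944, 72.3056)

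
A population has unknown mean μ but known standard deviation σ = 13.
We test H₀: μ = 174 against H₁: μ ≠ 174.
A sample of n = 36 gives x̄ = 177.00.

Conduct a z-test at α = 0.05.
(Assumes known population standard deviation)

Answer: z = 1.3846, fail to reject H₀

Derivation:
Standard error: SE = σ/√n = 13/√36 = 2.1667
z-statistic: z = (x̄ - μ₀)/SE = (177.00 - 174)/2.1667 = 1.3846
Critical value: ±1.960
p-value = 0.1662
Decision: fail to reject H₀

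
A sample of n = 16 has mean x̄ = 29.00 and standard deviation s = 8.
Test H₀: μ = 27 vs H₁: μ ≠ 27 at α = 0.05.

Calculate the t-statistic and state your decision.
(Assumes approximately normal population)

Answer: t = 1.0000, fail to reject H₀

Derivation:
df = n - 1 = 15
SE = s/√n = 8/√16 = 2.0000
t = (x̄ - μ₀)/SE = (29.00 - 27)/2.0000 = 1.0000
Critical value: t_{0.025,15} = ±2.131
p-value ≈ 0.3332
Decision: fail to reject H₀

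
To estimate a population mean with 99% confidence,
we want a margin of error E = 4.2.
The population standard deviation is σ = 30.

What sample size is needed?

Answer: n = 339

Derivation:
z_0.005 = 2.576
n = (z×σ/E)² = (2.576×30/4.2)²
n = 338.5600
Round up: n = 339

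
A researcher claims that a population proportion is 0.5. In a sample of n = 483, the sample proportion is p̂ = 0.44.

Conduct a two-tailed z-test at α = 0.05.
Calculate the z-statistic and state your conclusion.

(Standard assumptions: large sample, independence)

H₀: p = 0.5, H₁: p ≠ 0.5
Standard error: SE = √(p₀(1-p₀)/n) = √(0.5×0.5/483) = 0.022751
z-statistic: z = (p̂ - p₀)/SE = (0.44 - 0.5)/0.022751 = -2.6372
Critical value: z_0.025 = ±1.960
p-value = 0.0084
Decision: reject H₀ at α = 0.05

Answer: z = -2.6372, reject H₀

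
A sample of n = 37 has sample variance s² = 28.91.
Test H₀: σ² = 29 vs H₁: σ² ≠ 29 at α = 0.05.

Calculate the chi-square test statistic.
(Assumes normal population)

Answer: χ² = 35.8883, fail to reject H₀

Derivation:
df = n - 1 = 36
χ² = (n-1)s²/σ₀² = 36×28.91/29 = 35.8883
Critical values: χ²_{0.975,36} = 21.336, χ²_{0.025,36} = 54.437
Rejection region: χ² < 21.336 or χ² > 54.437
Decision: fail to reject H₀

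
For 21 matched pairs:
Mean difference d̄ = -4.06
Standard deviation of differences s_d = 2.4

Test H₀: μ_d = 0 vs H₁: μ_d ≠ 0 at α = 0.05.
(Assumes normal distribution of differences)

Answer: t = -7.7525, reject H₀

Derivation:
df = n - 1 = 20
SE = s_d/√n = 2.4/√21 = 0.5237
t = d̄/SE = -4.06/0.5237 = -7.7525
Critical value: t_{0.025,20} = ±2.086
p-value < 0.0001
Decision: reject H₀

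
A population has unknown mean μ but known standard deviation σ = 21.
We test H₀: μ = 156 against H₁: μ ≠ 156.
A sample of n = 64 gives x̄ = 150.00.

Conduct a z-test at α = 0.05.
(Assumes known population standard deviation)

Standard error: SE = σ/√n = 21/√64 = 2.6250
z-statistic: z = (x̄ - μ₀)/SE = (150.00 - 156)/2.6250 = -2.2857
Critical value: ±1.960
p-value = 0.0223
Decision: reject H₀

Answer: z = -2.2857, reject H₀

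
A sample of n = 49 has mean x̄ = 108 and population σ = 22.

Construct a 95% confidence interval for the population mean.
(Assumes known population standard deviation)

Confidence level: 95%, α = 0.05
z_0.025 = 1.960
SE = σ/√n = 22/√49 = 3.1429
Margin of error = 1.960 × 3.1429 = 6.1601
CI: x̄ ± margin = 108 ± 6.1601
CI: (101.8399, 114.1601)

Answer: (101.8399, 114.1601)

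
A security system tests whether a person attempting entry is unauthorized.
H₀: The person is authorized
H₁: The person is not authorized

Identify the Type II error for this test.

Answer: Granting entry to an unauthorized person

Derivation:
Type I error (α): Rejecting H₀ when H₀ is true
Type II error (β): Failing to reject H₀ when H₁ is true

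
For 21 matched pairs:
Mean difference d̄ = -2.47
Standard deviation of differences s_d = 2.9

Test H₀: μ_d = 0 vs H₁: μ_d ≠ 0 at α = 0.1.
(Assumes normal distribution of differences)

df = n - 1 = 20
SE = s_d/√n = 2.9/√21 = 0.6328
t = d̄/SE = -2.47/0.6328 = -3.9033
Critical value: t_{0.05,20} = ±1.725
p-value ≈ 0.0009
Decision: reject H₀

Answer: t = -3.9033, reject H₀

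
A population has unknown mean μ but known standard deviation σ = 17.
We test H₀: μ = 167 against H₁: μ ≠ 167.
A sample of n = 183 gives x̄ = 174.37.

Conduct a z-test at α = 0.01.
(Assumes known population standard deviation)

Standard error: SE = σ/√n = 17/√183 = 1.2567
z-statistic: z = (x̄ - μ₀)/SE = (174.37 - 167)/1.2567 = 5.8646
Critical value: ±2.576
p-value < 0.0001
Decision: reject H₀

Answer: z = 5.8646, reject H₀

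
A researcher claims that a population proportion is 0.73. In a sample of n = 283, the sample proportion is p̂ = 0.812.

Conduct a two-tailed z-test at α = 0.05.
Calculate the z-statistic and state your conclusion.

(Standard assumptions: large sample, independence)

Answer: z = 3.1071, reject H₀

Derivation:
H₀: p = 0.73, H₁: p ≠ 0.73
Standard error: SE = √(p₀(1-p₀)/n) = √(0.73×0.27/283) = 0.026391
z-statistic: z = (p̂ - p₀)/SE = (0.812 - 0.73)/0.026391 = 3.1071
Critical value: z_0.025 = ±1.960
p-value = 0.0019
Decision: reject H₀ at α = 0.05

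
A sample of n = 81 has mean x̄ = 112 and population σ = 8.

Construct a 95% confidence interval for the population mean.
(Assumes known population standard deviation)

Confidence level: 95%, α = 0.05
z_0.025 = 1.960
SE = σ/√n = 8/√81 = 0.8889
Margin of error = 1.960 × 0.8889 = 1.7422
CI: x̄ ± margin = 112 ± 1.7422
CI: (110.2578, 113.7422)

Answer: (110.2578, 113.7422)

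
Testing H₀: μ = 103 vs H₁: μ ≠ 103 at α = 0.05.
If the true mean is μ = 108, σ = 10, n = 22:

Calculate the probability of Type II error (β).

SE = σ/√n = 10/√22 = 2.1320
Critical values: μ₀ ± z_0.025×SE = 103 ± 1.960×2.1320
Acceptance region: (98.8213, 107.1787)
Under H₁ (μ = 108): z_high = (107.1787 - 108)/2.1320 = -0.3852, z_low = (98.8213 - 108)/2.1320 = -4.3052
β = P(not reject | H₁) = Φ(-0.3852) - Φ(-4.3052) ≈ 0.3500

Answer: β ≈ 0.3500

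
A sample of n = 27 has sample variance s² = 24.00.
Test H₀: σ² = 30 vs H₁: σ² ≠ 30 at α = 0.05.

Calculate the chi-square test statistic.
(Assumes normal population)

Answer: χ² = 20.8000, fail to reject H₀

Derivation:
df = n - 1 = 26
χ² = (n-1)s²/σ₀² = 26×24.00/30 = 20.8000
Critical values: χ²_{0.975,26} = 13.844, χ²_{0.025,26} = 41.923
Rejection region: χ² < 13.844 or χ² > 41.923
Decision: fail to reject H₀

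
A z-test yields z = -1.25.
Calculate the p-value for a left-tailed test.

Answer: p-value ≈ 0.1056

Derivation:
For z = -1.25:
p = P(Z < -1.25) = Φ(-1.25) = 0.1056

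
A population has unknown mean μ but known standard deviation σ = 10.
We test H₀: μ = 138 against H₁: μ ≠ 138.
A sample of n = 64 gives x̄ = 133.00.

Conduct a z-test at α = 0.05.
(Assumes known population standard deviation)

Answer: z = -4.0000, reject H₀

Derivation:
Standard error: SE = σ/√n = 10/√64 = 1.2500
z-statistic: z = (x̄ - μ₀)/SE = (133.00 - 138)/1.2500 = -4.0000
Critical value: ±1.960
p-value = 0.0001
Decision: reject H₀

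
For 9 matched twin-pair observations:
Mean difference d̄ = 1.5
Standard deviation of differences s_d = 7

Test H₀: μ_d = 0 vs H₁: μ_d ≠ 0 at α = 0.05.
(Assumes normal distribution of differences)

Answer: t = 0.6429, fail to reject H₀

Derivation:
df = n - 1 = 8
SE = s_d/√n = 7/√9 = 2.3333
t = d̄/SE = 1.5/2.3333 = 0.6429
Critical value: t_{0.025,8} = ±2.306
p-value ≈ 0.5383
Decision: fail to reject H₀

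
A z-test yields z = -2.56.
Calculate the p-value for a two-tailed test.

For z = -2.56:
p = 2×P(Z > |-2.56|) = 2×(1 - Φ(2.56)) = 0.0105

Answer: p-value ≈ 0.0105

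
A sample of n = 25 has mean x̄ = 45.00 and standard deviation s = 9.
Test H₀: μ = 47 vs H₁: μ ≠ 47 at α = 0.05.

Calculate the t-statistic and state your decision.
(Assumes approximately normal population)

Answer: t = -1.1111, fail to reject H₀

Derivation:
df = n - 1 = 24
SE = s/√n = 9/√25 = 1.8000
t = (x̄ - μ₀)/SE = (45.00 - 47)/1.8000 = -1.1111
Critical value: t_{0.025,24} = ±2.064
p-value ≈ 0.2775
Decision: fail to reject H₀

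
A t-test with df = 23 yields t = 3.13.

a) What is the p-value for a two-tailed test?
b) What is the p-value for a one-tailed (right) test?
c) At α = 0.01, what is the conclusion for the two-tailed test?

Answer: a) 0.0047, b) 0.0024, c) reject H₀

Derivation:
Using t-distribution with df = 23:
a) Two-tailed: p = 2×P(T > 3.13) = 0.0047
b) One-tailed: p = P(T > 3.13) = 0.0024
c) 0.0047 < 0.01, reject H₀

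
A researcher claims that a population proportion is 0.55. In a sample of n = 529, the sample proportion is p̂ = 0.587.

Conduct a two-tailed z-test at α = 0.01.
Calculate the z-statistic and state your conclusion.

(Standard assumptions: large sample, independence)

H₀: p = 0.55, H₁: p ≠ 0.55
Standard error: SE = √(p₀(1-p₀)/n) = √(0.55×0.45/529) = 0.021630
z-statistic: z = (p̂ - p₀)/SE = (0.587 - 0.55)/0.021630 = 1.7106
Critical value: z_0.005 = ±2.576
p-value = 0.0872
Decision: fail to reject H₀ at α = 0.01

Answer: z = 1.7106, fail to reject H₀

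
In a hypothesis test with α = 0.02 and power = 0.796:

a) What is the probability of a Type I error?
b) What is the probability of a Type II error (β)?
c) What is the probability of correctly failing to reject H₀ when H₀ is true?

Answer: a) 0.02, b) 0.204, c) 0.98

Derivation:
a) Type I error probability = α = 0.02
b) Power = P(reject H₀ | H₁ true) = 1 - β = 0.796, so Type II error probability = β = 1 - Power = 0.204
c) P(fail to reject H₀ | H₀ true) = 1 - α = 0.98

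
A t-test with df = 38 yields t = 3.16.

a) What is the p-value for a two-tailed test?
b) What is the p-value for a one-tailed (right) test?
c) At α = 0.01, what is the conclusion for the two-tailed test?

Answer: a) 0.0031, b) 0.0015, c) reject H₀

Derivation:
Using t-distribution with df = 38:
a) Two-tailed: p = 2×P(T > 3.16) = 0.0031
b) One-tailed: p = P(T > 3.16) = 0.0015
c) 0.0031 < 0.01, reject H₀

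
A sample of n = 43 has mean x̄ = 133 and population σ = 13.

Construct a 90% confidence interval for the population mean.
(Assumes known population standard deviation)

Answer: (129.7388, 136.2612)

Derivation:
Confidence level: 90%, α = 0.1
z_0.05 = 1.645
SE = σ/√n = 13/√43 = 1.9825
Margin of error = 1.645 × 1.9825 = 3.2612
CI: x̄ ± margin = 133 ± 3.2612
CI: (129.7388, 136.2612)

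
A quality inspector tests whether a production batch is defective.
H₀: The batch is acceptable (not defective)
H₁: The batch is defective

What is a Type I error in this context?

Type I error: rejecting H₀ when it is actually true (false positive).
Type II error: failing to reject H₀ when H₁ is actually true (false negative).

Answer: Rejecting an acceptable batch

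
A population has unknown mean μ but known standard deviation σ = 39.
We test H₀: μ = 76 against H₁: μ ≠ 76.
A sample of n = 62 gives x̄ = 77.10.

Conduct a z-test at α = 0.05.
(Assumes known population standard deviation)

Answer: z = 0.2221, fail to reject H₀

Derivation:
Standard error: SE = σ/√n = 39/√62 = 4.9530
z-statistic: z = (x̄ - μ₀)/SE = (77.10 - 76)/4.9530 = 0.2221
Critical value: ±1.960
p-value = 0.8242
Decision: fail to reject H₀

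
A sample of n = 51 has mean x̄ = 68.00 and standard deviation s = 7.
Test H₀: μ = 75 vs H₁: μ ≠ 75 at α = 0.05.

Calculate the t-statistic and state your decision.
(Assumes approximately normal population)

df = n - 1 = 50
SE = s/√n = 7/√51 = 0.9802
t = (x̄ - μ₀)/SE = (68.00 - 75)/0.9802 = -7.1414
Critical value: t_{0.025,50} = ±2.009
p-value < 0.0001
Decision: reject H₀

Answer: t = -7.1414, reject H₀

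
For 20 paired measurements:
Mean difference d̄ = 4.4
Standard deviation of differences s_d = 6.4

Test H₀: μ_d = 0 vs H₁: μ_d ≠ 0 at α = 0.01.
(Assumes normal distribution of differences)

df = n - 1 = 19
SE = s_d/√n = 6.4/√20 = 1.4311
t = d̄/SE = 4.4/1.4311 = 3.0746
Critical value: t_{0.005,19} = ±2.861
p-value ≈ 0.0062
Decision: reject H₀

Answer: t = 3.0746, reject H₀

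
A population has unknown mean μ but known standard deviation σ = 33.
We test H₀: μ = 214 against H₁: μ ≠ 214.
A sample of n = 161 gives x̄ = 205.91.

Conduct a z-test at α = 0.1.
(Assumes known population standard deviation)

Answer: z = -3.1106, reject H₀

Derivation:
Standard error: SE = σ/√n = 33/√161 = 2.6008
z-statistic: z = (x̄ - μ₀)/SE = (205.91 - 214)/2.6008 = -3.1106
Critical value: ±1.645
p-value = 0.0019
Decision: reject H₀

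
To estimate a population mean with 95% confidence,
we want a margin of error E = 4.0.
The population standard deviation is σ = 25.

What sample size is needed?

z_0.025 = 1.960
n = (z×σ/E)² = (1.960×25/4.0)²
n = 150.0625
Round up: n = 151

Answer: n = 151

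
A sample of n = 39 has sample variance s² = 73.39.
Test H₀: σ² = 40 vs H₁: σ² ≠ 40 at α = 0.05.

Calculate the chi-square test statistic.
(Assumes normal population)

df = n - 1 = 38
χ² = (n-1)s²/σ₀² = 38×73.39/40 = 69.7205
Critical values: χ²_{0.975,38} = 22.878, χ²_{0.025,38} = 56.896
Rejection region: χ² < 22.878 or χ² > 56.896
Decision: reject H₀

Answer: χ² = 69.7205, reject H₀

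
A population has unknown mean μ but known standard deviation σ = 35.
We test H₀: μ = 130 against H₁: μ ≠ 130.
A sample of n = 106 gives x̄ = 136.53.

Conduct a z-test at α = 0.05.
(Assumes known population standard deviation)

Standard error: SE = σ/√n = 35/√106 = 3.3995
z-statistic: z = (x̄ - μ₀)/SE = (136.53 - 130)/3.3995 = 1.9209
Critical value: ±1.960
p-value = 0.0547
Decision: fail to reject H₀

Answer: z = 1.9209, fail to reject H₀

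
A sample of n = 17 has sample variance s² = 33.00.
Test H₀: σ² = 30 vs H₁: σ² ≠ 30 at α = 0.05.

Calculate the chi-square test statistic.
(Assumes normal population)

df = n - 1 = 16
χ² = (n-1)s²/σ₀² = 16×33.00/30 = 17.6000
Critical values: χ²_{0.975,16} = 6.908, χ²_{0.025,16} = 28.845
Rejection region: χ² < 6.908 or χ² > 28.845
Decision: fail to reject H₀

Answer: χ² = 17.6000, fail to reject H₀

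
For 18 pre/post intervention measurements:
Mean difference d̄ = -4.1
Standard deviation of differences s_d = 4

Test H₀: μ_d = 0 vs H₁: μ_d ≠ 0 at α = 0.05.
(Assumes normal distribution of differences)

Answer: t = -4.3487, reject H₀

Derivation:
df = n - 1 = 17
SE = s_d/√n = 4/√18 = 0.9428
t = d̄/SE = -4.1/0.9428 = -4.3487
Critical value: t_{0.025,17} = ±2.110
p-value ≈ 0.0004
Decision: reject H₀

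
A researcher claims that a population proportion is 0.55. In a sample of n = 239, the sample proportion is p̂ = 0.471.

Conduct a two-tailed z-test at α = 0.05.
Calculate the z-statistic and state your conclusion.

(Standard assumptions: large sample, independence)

Answer: z = -2.4549, reject H₀

Derivation:
H₀: p = 0.55, H₁: p ≠ 0.55
Standard error: SE = √(p₀(1-p₀)/n) = √(0.55×0.45/239) = 0.032180
z-statistic: z = (p̂ - p₀)/SE = (0.471 - 0.55)/0.032180 = -2.4549
Critical value: z_0.025 = ±1.960
p-value = 0.0141
Decision: reject H₀ at α = 0.05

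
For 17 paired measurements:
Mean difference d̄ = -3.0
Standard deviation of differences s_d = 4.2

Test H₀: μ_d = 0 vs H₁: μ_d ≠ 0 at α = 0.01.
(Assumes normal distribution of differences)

Answer: t = -2.9452, reject H₀

Derivation:
df = n - 1 = 16
SE = s_d/√n = 4.2/√17 = 1.0186
t = d̄/SE = -3.0/1.0186 = -2.9452
Critical value: t_{0.005,16} = ±2.921
p-value ≈ 0.0095
Decision: reject H₀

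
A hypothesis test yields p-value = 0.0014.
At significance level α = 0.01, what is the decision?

Compare p-value to α:
0.0014 < 0.01
Decision: reject H₀

Answer: reject H₀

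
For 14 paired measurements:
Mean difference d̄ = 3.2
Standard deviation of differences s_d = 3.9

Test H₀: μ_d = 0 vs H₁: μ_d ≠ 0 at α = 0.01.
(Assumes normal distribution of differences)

df = n - 1 = 13
SE = s_d/√n = 3.9/√14 = 1.0423
t = d̄/SE = 3.2/1.0423 = 3.0701
Critical value: t_{0.005,13} = ±3.012
p-value ≈ 0.0089
Decision: reject H₀

Answer: t = 3.0701, reject H₀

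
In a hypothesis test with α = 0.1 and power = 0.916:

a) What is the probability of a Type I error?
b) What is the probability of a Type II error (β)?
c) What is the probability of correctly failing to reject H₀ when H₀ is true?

a) Type I error probability = α = 0.1
b) Power = P(reject H₀ | H₁ true) = 1 - β = 0.916, so Type II error probability = β = 1 - Power = 0.084
c) P(fail to reject H₀ | H₀ true) = 1 - α = 0.9

Answer: a) 0.1, b) 0.084, c) 0.9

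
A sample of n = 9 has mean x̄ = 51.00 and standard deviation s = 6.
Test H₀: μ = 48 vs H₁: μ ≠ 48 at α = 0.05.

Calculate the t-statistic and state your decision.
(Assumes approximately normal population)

df = n - 1 = 8
SE = s/√n = 6/√9 = 2.0000
t = (x̄ - μ₀)/SE = (51.00 - 48)/2.0000 = 1.5000
Critical value: t_{0.025,8} = ±2.306
p-value ≈ 0.1720
Decision: fail to reject H₀

Answer: t = 1.5000, fail to reject H₀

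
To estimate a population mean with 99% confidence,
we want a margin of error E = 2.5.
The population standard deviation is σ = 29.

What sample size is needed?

Answer: n = 893

Derivation:
z_0.005 = 2.576
n = (z×σ/E)² = (2.576×29/2.5)²
n = 892.9100
Round up: n = 893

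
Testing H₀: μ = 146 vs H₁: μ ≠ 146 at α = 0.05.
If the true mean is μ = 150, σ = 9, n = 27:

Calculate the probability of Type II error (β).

SE = σ/√n = 9/√27 = 1.7321
Critical values: μ₀ ± z_0.025×SE = 146 ± 1.960×1.7321
Acceptance region: (142.6051, 149.3949)
Under H₁ (μ = 150): z_high = (149.3949 - 150)/1.7321 = -0.3493, z_low = (142.6051 - 150)/1.7321 = -4.2693
β = P(not reject | H₁) = Φ(-0.3493) - Φ(-4.2693) ≈ 0.3634

Answer: β ≈ 0.3634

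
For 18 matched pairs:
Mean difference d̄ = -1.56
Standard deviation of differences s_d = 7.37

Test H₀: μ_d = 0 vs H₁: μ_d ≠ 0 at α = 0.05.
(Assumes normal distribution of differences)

Answer: t = -0.8980, fail to reject H₀

Derivation:
df = n - 1 = 17
SE = s_d/√n = 7.37/√18 = 1.7371
t = d̄/SE = -1.56/1.7371 = -0.8980
Critical value: t_{0.025,17} = ±2.110
p-value ≈ 0.3817
Decision: fail to reject H₀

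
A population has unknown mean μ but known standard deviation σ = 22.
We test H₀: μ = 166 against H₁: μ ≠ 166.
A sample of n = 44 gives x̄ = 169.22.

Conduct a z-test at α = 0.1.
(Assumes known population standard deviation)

Standard error: SE = σ/√n = 22/√44 = 3.3166
z-statistic: z = (x̄ - μ₀)/SE = (169.22 - 166)/3.3166 = 0.9709
Critical value: ±1.645
p-value = 0.3316
Decision: fail to reject H₀

Answer: z = 0.9709, fail to reject H₀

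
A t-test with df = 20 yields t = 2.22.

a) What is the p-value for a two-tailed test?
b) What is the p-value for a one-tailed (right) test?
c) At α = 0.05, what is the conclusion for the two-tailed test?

Answer: a) 0.0381, b) 0.0191, c) reject H₀

Derivation:
Using t-distribution with df = 20:
a) Two-tailed: p = 2×P(T > 2.22) = 0.0381
b) One-tailed: p = P(T > 2.22) = 0.0191
c) 0.0381 < 0.05, reject H₀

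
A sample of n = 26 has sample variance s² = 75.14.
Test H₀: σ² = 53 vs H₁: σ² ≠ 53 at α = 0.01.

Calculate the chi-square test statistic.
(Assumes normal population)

Answer: χ² = 35.4434, fail to reject H₀

Derivation:
df = n - 1 = 25
χ² = (n-1)s²/σ₀² = 25×75.14/53 = 35.4434
Critical values: χ²_{0.995,25} = 10.520, χ²_{0.005,25} = 46.928
Rejection region: χ² < 10.520 or χ² > 46.928
Decision: fail to reject H₀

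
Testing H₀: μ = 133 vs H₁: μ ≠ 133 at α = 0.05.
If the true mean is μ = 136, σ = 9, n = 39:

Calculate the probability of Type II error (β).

SE = σ/√n = 9/√39 = 1.4412
Critical values: μ₀ ± z_0.025×SE = 133 ± 1.960×1.4412
Acceptance region: (130.1752, 135.8248)
Under H₁ (μ = 136): z_high = (135.8248 - 136)/1.4412 = -0.1216, z_low = (130.1752 - 136)/1.4412 = -4.0416
β = P(not reject | H₁) = Φ(-0.1216) - Φ(-4.0416) ≈ 0.4516

Answer: β ≈ 0.4516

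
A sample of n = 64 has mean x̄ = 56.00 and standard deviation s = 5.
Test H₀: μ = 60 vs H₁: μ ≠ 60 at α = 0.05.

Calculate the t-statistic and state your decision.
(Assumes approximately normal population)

df = n - 1 = 63
SE = s/√n = 5/√64 = 0.6250
t = (x̄ - μ₀)/SE = (56.00 - 60)/0.6250 = -6.4000
Critical value: t_{0.025,63} = ±1.998
p-value < 0.0001
Decision: reject H₀

Answer: t = -6.4000, reject H₀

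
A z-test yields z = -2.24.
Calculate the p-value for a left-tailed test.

Answer: p-value ≈ 0.0125

Derivation:
For z = -2.24:
p = P(Z < -2.24) = Φ(-2.24) = 0.0125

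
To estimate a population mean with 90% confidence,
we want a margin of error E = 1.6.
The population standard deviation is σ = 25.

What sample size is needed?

z_0.05 = 1.645
n = (z×σ/E)² = (1.645×25/1.6)²
n = 660.6506
Round up: n = 661

Answer: n = 661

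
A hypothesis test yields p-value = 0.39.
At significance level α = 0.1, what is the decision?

Answer: fail to reject H₀

Derivation:
Compare p-value to α:
0.39 ≥ 0.1
Decision: fail to reject H₀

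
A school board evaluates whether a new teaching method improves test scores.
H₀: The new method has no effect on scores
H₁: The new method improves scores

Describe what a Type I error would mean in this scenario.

Type I error (α): Rejecting H₀ when H₀ is true
Type II error (β): Failing to reject H₀ when H₁ is true

Answer: Concluding the new method improves scores when it actually doesn't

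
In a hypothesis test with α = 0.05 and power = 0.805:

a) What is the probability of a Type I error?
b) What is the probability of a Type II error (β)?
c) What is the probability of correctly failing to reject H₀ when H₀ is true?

a) Type I error probability = α = 0.05
b) Power = P(reject H₀ | H₁ true) = 1 - β = 0.805, so Type II error probability = β = 1 - Power = 0.195
c) P(fail to reject H₀ | H₀ true) = 1 - α = 0.95

Answer: a) 0.05, b) 0.195, c) 0.95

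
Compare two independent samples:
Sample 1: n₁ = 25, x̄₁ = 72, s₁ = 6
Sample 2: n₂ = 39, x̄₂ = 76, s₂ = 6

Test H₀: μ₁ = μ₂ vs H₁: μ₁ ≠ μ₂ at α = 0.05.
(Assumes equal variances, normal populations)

Pooled variance: s²_p = [24×6² + 38×6²]/(62) = 36.0000
s_p = 6.0000
SE = s_p×√(1/n₁ + 1/n₂) = 6.0000×√(1/25 + 1/39) = 1.5372
t = (x̄₁ - x̄₂)/SE = (72 - 76)/1.5372 = -2.6021
df = 62, t-critical = ±1.999
Decision: reject H₀

Answer: t = -2.6021, reject H₀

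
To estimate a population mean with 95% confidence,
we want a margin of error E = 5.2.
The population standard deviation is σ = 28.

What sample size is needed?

z_0.025 = 1.960
n = (z×σ/E)² = (1.960×28/5.2)²
n = 111.3837
Round up: n = 112

Answer: n = 112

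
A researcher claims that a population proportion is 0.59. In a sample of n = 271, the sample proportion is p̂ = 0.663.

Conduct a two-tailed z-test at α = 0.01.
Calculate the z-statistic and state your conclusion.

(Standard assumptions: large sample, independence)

H₀: p = 0.59, H₁: p ≠ 0.59
Standard error: SE = √(p₀(1-p₀)/n) = √(0.59×0.41/271) = 0.029877
z-statistic: z = (p̂ - p₀)/SE = (0.663 - 0.59)/0.029877 = 2.4434
Critical value: z_0.005 = ±2.576
p-value = 0.0145
Decision: fail to reject H₀ at α = 0.01

Answer: z = 2.4434, fail to reject H₀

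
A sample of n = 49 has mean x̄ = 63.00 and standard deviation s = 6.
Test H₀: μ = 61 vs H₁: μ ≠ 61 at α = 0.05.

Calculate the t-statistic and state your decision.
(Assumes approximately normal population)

df = n - 1 = 48
SE = s/√n = 6/√49 = 0.8571
t = (x̄ - μ₀)/SE = (63.00 - 61)/0.8571 = 2.3335
Critical value: t_{0.025,48} = ±2.011
p-value ≈ 0.0239
Decision: reject H₀

Answer: t = 2.3335, reject H₀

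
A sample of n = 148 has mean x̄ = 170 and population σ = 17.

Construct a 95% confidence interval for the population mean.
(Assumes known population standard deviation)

Confidence level: 95%, α = 0.05
z_0.025 = 1.960
SE = σ/√n = 17/√148 = 1.3974
Margin of error = 1.960 × 1.3974 = 2.7389
CI: x̄ ± margin = 170 ± 2.7389
CI: (167.2611, 172.7389)

Answer: (167.2611, 172.7389)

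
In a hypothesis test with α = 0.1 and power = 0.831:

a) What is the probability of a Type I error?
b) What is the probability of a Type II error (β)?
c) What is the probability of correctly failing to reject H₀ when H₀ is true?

Answer: a) 0.1, b) 0.169, c) 0.9

Derivation:
a) Type I error probability = α = 0.1
b) Power = P(reject H₀ | H₁ true) = 1 - β = 0.831, so Type II error probability = β = 1 - Power = 0.169
c) P(fail to reject H₀ | H₀ true) = 1 - α = 0.9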